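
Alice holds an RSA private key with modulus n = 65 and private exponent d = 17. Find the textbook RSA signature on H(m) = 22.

(H(m))^2 ≡ 22^2 = 484 ≡ 29
(H(m))^4 ≡ 29^2 = 841 ≡ 61
(H(m))^8 ≡ 61^2 = 3721 ≡ 16
(H(m))^16 ≡ 16^2 = 256 ≡ 61
17 = 16 + 1, so (H(m))^17 ≡ 61·22 ≡ 42 (mod 65)

42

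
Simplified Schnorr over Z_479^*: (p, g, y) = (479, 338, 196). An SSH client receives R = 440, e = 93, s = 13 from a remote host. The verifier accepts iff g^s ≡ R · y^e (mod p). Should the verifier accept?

accept

g^s mod p:
338^2 = 114244 ≡ 242
338^4 ≡ 242^2 = 58564 ≡ 126
338^8 ≡ 126^2 = 15876 ≡ 69
13 = 8 + 4 + 1, so 338^13 ≡ 69·126·338 ≡ 386 (mod 479)
R · y^e mod p:
196^2 = 38416 ≡ 96
196^4 ≡ 96^2 = 9216 ≡ 115
196^8 ≡ 115^2 = 13225 ≡ 292
196^16 ≡ 292^2 = 85264 ≡ 2
196^32 ≡ 2^2 = 4
196^64 ≡ 4^2 = 16
93 = 64 + 16 + 8 + 4 + 1, so 196^93 ≡ 16·2·292·115·196 ≡ 334 (mod 479)
440·334 = 146960 ≡ 386 (mod 479)
386 ≡ 386 (mod 479); signature holds.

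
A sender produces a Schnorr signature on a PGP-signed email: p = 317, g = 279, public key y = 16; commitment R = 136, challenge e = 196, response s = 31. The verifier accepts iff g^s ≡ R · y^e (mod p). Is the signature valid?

valid

g^s mod p:
Squares mod 317: 279^1≡279, 279^2≡176, 279^4≡227, 279^8≡175, 279^16≡193
31 = 16 + 8 + 4 + 2 + 1, so 279^31 ≡ 193·175·227·176·279 ≡ 196 (mod 317)
R · y^e mod p:
Squares mod 317: 16^1≡16, 16^2≡256, 16^4≡234, 16^8≡232, 16^16≡251, 16^32≡235, 16^64≡67, 16^128≡51
196 = 128 + 64 + 4, so 16^196 ≡ 51·67·234 ≡ 104 (mod 317)
136·104 = 14144 ≡ 196 (mod 317)
196 ≡ 196 (mod 317); signature holds.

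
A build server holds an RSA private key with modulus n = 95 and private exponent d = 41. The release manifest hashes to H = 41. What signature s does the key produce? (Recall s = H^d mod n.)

91

H^2 ≡ 41^2 = 1681 ≡ 66
H^4 ≡ 66^2 = 4356 ≡ 81
H^8 ≡ 81^2 = 6561 ≡ 6
H^16 ≡ 6^2 = 36
H^32 ≡ 36^2 = 1296 ≡ 61
41 = 32 + 8 + 1, so H^41 ≡ 61·6·41 ≡ 91 (mod 95)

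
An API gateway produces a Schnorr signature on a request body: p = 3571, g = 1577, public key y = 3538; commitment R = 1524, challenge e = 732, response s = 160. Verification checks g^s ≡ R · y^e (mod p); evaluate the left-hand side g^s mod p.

654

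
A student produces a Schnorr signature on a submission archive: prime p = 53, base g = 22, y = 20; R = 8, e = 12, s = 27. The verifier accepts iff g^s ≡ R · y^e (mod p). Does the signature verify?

g^s mod p:
22^2 = 484 ≡ 7
22^4 ≡ 7^2 = 49
22^8 ≡ 49^2 = 2401 ≡ 16
22^16 ≡ 16^2 = 256 ≡ 44
27 = 16 + 8 + 2 + 1, so 22^27 ≡ 44·16·7·22 ≡ 31 (mod 53)
R · y^e mod p:
20^2 = 400 ≡ 29
20^4 ≡ 29^2 = 841 ≡ 46
20^8 ≡ 46^2 = 2116 ≡ 49
12 = 8 + 4, so 20^12 ≡ 49·46 ≡ 28 (mod 53)
8·28 = 224 ≡ 12 (mod 53)
31 ≠ 12; the check fails.

does not verify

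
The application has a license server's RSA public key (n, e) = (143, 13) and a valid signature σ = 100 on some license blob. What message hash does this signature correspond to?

100

σ^2 ≡ 100^2 = 10000 ≡ 133
σ^4 ≡ 133^2 = 17689 ≡ 100
σ^8 ≡ 100^2 = 10000 ≡ 133
13 = 8 + 4 + 1, so σ^13 ≡ 133·100·100 ≡ 100 (mod 143)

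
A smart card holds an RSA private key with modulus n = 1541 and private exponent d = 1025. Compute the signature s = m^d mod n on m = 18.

Squares mod 1541: m^1≡18, m^2≡324, m^4≡188, m^8≡1442, m^16≡555, m^32≡1366, m^64≡1346, m^128≡1041, m^256≡358, m^512≡261, m^1024≡317
1025 = 1024 + 1, so m^1025 ≡ 317·18 ≡ 1083 (mod 1541)

1083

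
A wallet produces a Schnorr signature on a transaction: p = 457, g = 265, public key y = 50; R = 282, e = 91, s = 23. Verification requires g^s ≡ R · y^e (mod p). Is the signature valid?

invalid

g^s mod p:
265^2 = 70225 ≡ 304
265^4 ≡ 304^2 = 92416 ≡ 102
265^8 ≡ 102^2 = 10404 ≡ 350
265^16 ≡ 350^2 = 122500 ≡ 24
23 = 16 + 4 + 2 + 1, so 265^23 ≡ 24·102·304·265 ≡ 299 (mod 457)
R · y^e mod p:
50^2 = 2500 ≡ 215
50^4 ≡ 215^2 = 46225 ≡ 68
50^8 ≡ 68^2 = 4624 ≡ 54
50^16 ≡ 54^2 = 2916 ≡ 174
50^32 ≡ 174^2 = 30276 ≡ 114
50^64 ≡ 114^2 = 12996 ≡ 200
91 = 64 + 16 + 8 + 2 + 1, so 50^91 ≡ 200·174·54·215·50 ≡ 168 (mod 457)
282·168 = 47376 ≡ 305 (mod 457)
299 ≠ 305; the check fails.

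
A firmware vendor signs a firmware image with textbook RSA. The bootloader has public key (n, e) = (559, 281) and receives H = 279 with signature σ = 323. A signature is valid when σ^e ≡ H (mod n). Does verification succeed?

σ^2 ≡ 323^2 = 104329 ≡ 355
σ^4 ≡ 355^2 = 126025 ≡ 250
σ^8 ≡ 250^2 = 62500 ≡ 451
σ^16 ≡ 451^2 = 203401 ≡ 484
σ^32 ≡ 484^2 = 234256 ≡ 35
σ^64 ≡ 35^2 = 1225 ≡ 107
σ^128 ≡ 107^2 = 11449 ≡ 269
σ^256 ≡ 269^2 = 72361 ≡ 250
281 = 256 + 16 + 8 + 1, so σ^281 ≡ 250·484·451·323 ≡ 280 (mod 559)
280 ≠ 279, so verification fails.

fails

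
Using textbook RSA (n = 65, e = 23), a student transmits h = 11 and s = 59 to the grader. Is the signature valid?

s^2 ≡ 59^2 = 3481 ≡ 36
s^4 ≡ 36^2 = 1296 ≡ 61
s^8 ≡ 61^2 = 3721 ≡ 16
s^16 ≡ 16^2 = 256 ≡ 61
23 = 16 + 4 + 2 + 1, so s^23 ≡ 61·61·36·59 ≡ 54 (mod 65)
The recovered value 54 does not match the digest 11.

invalid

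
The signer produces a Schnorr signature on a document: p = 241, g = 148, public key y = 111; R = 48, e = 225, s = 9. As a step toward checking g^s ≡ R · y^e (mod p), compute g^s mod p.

26

Squares mod 241: 148^1≡148, 148^2≡214, 148^4≡6, 148^8≡36
9 = 8 + 1, so 148^9 ≡ 36·148 ≡ 26 (mod 241)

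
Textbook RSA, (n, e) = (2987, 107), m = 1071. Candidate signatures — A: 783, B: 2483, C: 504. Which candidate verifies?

C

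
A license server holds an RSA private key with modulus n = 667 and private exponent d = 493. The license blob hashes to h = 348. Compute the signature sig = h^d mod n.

87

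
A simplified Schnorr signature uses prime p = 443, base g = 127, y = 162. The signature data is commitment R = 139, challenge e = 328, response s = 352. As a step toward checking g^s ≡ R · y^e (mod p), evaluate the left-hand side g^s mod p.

400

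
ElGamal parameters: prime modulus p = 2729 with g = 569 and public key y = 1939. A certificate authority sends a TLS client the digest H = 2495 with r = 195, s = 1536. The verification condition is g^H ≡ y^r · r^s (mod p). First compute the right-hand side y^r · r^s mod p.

Squares mod 2729: 1939^1≡1939, 1939^2≡1888, 1939^4≡470, 1939^8≡2580, 1939^16≡369, 1939^32≡2440, 1939^64≡1651, 1939^128≡2259
195 = 128 + 64 + 2 + 1, so 1939^195 ≡ 2259·1651·1888·1939 ≡ 1592 (mod 2729)
Squares mod 2729: 195^1≡195, 195^2≡2548, 195^4≡13, 195^8≡169, 195^16≡1271, 195^32≡2602, 195^64≡2484, 195^128≡2716, 195^256≡169, 195^512≡1271, 195^1024≡2602
1536 = 1024 + 512, so 195^1536 ≡ 2602·1271 ≡ 2323 (mod 2729)
y^r · r^s ≡ 1592·2323 = 3698216 ≡ 421 (mod 2729)

421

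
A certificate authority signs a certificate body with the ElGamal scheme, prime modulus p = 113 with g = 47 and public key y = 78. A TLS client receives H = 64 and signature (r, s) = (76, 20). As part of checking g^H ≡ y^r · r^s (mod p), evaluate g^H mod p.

47^2 = 2209 ≡ 62
47^4 ≡ 62^2 = 3844 ≡ 2
47^8 ≡ 2^2 = 4
47^16 ≡ 4^2 = 16
47^32 ≡ 16^2 = 256 ≡ 30
47^64 ≡ 30^2 = 900 ≡ 109

109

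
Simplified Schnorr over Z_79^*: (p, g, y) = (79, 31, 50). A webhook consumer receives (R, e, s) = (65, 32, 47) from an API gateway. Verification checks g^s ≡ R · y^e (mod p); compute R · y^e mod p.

42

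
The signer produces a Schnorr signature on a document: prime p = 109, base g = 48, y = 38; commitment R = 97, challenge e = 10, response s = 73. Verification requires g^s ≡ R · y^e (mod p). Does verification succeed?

passes

g^s mod p:
Squares mod 109: 48^1≡48, 48^2≡15, 48^4≡7, 48^8≡49, 48^16≡3, 48^32≡9, 48^64≡81
73 = 64 + 8 + 1, so 48^73 ≡ 81·49·48 ≡ 89 (mod 109)
R · y^e mod p:
Squares mod 109: 38^1≡38, 38^2≡27, 38^4≡75, 38^8≡66
10 = 8 + 2, so 38^10 ≡ 66·27 ≡ 38 (mod 109)
97·38 = 3686 ≡ 89 (mod 109)
89 ≡ 89 (mod 109); signature holds.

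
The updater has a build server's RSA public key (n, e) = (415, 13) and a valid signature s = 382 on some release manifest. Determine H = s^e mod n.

302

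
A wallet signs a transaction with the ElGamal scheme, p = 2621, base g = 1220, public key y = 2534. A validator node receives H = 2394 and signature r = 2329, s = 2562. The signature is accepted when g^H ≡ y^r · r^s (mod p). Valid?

Left side g^H mod p:
Squares mod 2621: 1220^1≡1220, 1220^2≡2293, 1220^4≡123, 1220^8≡2024, 1220^16≡2574, 1220^32≡2209, 1220^64≡2000, 1220^128≡354, 1220^256≡2129, 1220^512≡932, 1220^1024≡1073, 1220^2048≡710
2394 = 2048 + 256 + 64 + 16 + 8 + 2, so 1220^2394 ≡ 710·2129·2000·2574·2024·2293 ≡ 2221 (mod 2621)
Right side y^r · r^s mod p:
Squares mod 2621: 2534^1≡2534, 2534^2≡2327, 2534^4≡2564, 2534^8≡628, 2534^16≡1234, 2534^32≡2576, 2534^64≡2025, 2534^128≡1381, 2534^256≡1694, 2534^512≡2262, 2534^1024≡452, 2534^2048≡2487
2329 = 2048 + 256 + 16 + 8 + 1, so 2534^2329 ≡ 2487·1694·1234·628·2534 ≡ 480 (mod 2621)
Squares mod 2621: 2329^1≡2329, 2329^2≡1392, 2329^4≡745, 2329^8≡1994, 2329^16≡2600, 2329^32≡441, 2329^64≡527, 2329^128≡2524, 2329^256≡1546, 2329^512≡2385, 2329^1024≡655, 2329^2048≡1802
2562 = 2048 + 512 + 2, so 2329^2562 ≡ 1802·2385·1392 ≡ 436 (mod 2621)
480·436 = 209280 ≡ 2221 (mod 2621)
2221 ≡ 2221 (mod 2621), so the signature is genuine.

yes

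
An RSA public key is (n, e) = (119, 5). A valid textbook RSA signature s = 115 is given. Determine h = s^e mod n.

s^2 ≡ 115^2 = 13225 ≡ 16
s^4 ≡ 16^2 = 256 ≡ 18
5 = 4 + 1, so s^5 ≡ 18·115 ≡ 47 (mod 119)

47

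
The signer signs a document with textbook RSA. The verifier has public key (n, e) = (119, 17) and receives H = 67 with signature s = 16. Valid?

s^17 mod 119 = 67
Since 67 equals the digest 67, verification succeeds.

yes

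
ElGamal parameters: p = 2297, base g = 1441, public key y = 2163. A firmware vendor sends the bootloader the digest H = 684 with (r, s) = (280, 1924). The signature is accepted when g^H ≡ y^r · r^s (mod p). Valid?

yes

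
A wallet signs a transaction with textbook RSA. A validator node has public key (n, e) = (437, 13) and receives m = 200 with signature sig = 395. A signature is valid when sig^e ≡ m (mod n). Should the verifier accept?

accept

sig^2 ≡ 395^2 = 156025 ≡ 16
sig^4 ≡ 16^2 = 256
sig^8 ≡ 256^2 = 65536 ≡ 423
13 = 8 + 4 + 1, so sig^13 ≡ 423·256·395 ≡ 200 (mod 437)
200 = m, so the signature checks out.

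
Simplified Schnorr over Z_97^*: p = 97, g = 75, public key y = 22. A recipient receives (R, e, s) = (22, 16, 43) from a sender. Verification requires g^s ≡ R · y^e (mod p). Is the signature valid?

g^s mod p:
Squares mod 97: 75^1≡75, 75^2≡96, 75^4≡1, 75^8≡1, 75^16≡1, 75^32≡1
43 = 32 + 8 + 2 + 1, so 75^43 ≡ 1·1·96·75 ≡ 22 (mod 97)
R · y^e mod p:
Squares mod 97: 22^1≡22, 22^2≡96, 22^4≡1, 22^8≡1, 22^16≡1
22^16 ≡ 1 (mod 97)
22·1 = 22 ≡ 22 (mod 97)
22 ≡ 22 (mod 97); signature holds.

valid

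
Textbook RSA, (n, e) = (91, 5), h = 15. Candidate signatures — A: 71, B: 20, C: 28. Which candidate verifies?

A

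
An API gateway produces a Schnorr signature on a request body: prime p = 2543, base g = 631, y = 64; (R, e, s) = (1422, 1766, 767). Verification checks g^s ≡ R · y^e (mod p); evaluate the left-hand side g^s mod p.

1991

Squares mod 2543: 631^1≡631, 631^2≡1453, 631^4≡519, 631^8≡2346, 631^16≡664, 631^32≡957, 631^64≡369, 631^128≡1382, 631^256≡131, 631^512≡1903
767 = 512 + 128 + 64 + 32 + 16 + 8 + 4 + 2 + 1, so 631^767 ≡ 1903·1382·369·957·664·2346·519·1453·631 ≡ 1991 (mod 2543)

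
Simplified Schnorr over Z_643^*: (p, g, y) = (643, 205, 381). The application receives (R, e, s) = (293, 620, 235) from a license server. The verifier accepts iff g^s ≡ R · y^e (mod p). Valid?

g^s mod p:
205^2 = 42025 ≡ 230
205^4 ≡ 230^2 = 52900 ≡ 174
205^8 ≡ 174^2 = 30276 ≡ 55
205^16 ≡ 55^2 = 3025 ≡ 453
205^32 ≡ 453^2 = 205209 ≡ 92
205^64 ≡ 92^2 = 8464 ≡ 105
205^128 ≡ 105^2 = 11025 ≡ 94
235 = 128 + 64 + 32 + 8 + 2 + 1, so 205^235 ≡ 94·105·92·55·230·205 ≡ 629 (mod 643)
R · y^e mod p:
381^2 = 145161 ≡ 486
381^4 ≡ 486^2 = 236196 ≡ 215
381^8 ≡ 215^2 = 46225 ≡ 572
381^16 ≡ 572^2 = 327184 ≡ 540
381^32 ≡ 540^2 = 291600 ≡ 321
381^64 ≡ 321^2 = 103041 ≡ 161
381^128 ≡ 161^2 = 25921 ≡ 201
381^256 ≡ 201^2 = 40401 ≡ 535
381^512 ≡ 535^2 = 286225 ≡ 90
620 = 512 + 64 + 32 + 8 + 4, so 381^620 ≡ 90·161·321·572·215 ≡ 211 (mod 643)
293·211 = 61823 ≡ 95 (mod 643)
629 ≠ 95; the check fails.

no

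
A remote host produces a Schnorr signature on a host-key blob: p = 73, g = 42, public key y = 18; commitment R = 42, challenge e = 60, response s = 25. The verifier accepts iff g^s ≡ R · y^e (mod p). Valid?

g^s mod p:
42^2 = 1764 ≡ 12
42^4 ≡ 12^2 = 144 ≡ 71
42^8 ≡ 71^2 = 5041 ≡ 4
42^16 ≡ 4^2 = 16
25 = 16 + 8 + 1, so 42^25 ≡ 16·4·42 ≡ 60 (mod 73)
R · y^e mod p:
18^2 = 324 ≡ 32
18^4 ≡ 32^2 = 1024 ≡ 2
18^8 ≡ 2^2 = 4
18^16 ≡ 4^2 = 16
18^32 ≡ 16^2 = 256 ≡ 37
60 = 32 + 16 + 8 + 4, so 18^60 ≡ 37·16·4·2 ≡ 64 (mod 73)
42·64 = 2688 ≡ 60 (mod 73)
60 ≡ 60 (mod 73); signature holds.

yes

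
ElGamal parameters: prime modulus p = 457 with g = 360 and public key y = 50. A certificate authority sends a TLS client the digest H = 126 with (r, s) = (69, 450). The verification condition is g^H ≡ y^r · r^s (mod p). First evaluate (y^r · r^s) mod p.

2

50^2 = 2500 ≡ 215
50^4 ≡ 215^2 = 46225 ≡ 68
50^8 ≡ 68^2 = 4624 ≡ 54
50^16 ≡ 54^2 = 2916 ≡ 174
50^32 ≡ 174^2 = 30276 ≡ 114
50^64 ≡ 114^2 = 12996 ≡ 200
69 = 64 + 4 + 1, so 50^69 ≡ 200·68·50 ≡ 441 (mod 457)
69^2 = 4761 ≡ 191
69^4 ≡ 191^2 = 36481 ≡ 378
69^8 ≡ 378^2 = 142884 ≡ 300
69^16 ≡ 300^2 = 90000 ≡ 428
69^32 ≡ 428^2 = 183184 ≡ 384
69^64 ≡ 384^2 = 147456 ≡ 302
69^128 ≡ 302^2 = 91204 ≡ 261
69^256 ≡ 261^2 = 68121 ≡ 28
450 = 256 + 128 + 64 + 2, so 69^450 ≡ 28·261·302·191 ≡ 57 (mod 457)
y^r · r^s ≡ 441·57 = 25137 ≡ 2 (mod 457)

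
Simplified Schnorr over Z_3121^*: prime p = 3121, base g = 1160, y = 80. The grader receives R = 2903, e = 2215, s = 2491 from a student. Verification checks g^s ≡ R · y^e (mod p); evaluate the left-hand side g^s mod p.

Squares mod 3121: 1160^1≡1160, 1160^2≡449, 1160^4≡1857, 1160^8≡2865, 1160^16≡3116, 1160^32≡25, 1160^64≡625, 1160^128≡500, 1160^256≡320, 1160^512≡2528, 1160^1024≡2097, 1160^2048≡3041
2491 = 2048 + 256 + 128 + 32 + 16 + 8 + 2 + 1, so 1160^2491 ≡ 3041·320·500·25·3116·2865·449·1160 ≡ 1184 (mod 3121)

1184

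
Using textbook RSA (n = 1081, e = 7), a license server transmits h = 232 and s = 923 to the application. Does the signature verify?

s^2 ≡ 923^2 = 851929 ≡ 101
s^4 ≡ 101^2 = 10201 ≡ 472
7 = 4 + 2 + 1, so s^7 ≡ 472·101·923 ≡ 232 (mod 1081)
s^7 mod 1081 = 232 matches h.

verifies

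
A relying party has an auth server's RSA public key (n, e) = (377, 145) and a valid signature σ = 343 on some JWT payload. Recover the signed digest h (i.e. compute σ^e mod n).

σ^2 ≡ 343^2 = 117649 ≡ 25
σ^4 ≡ 25^2 = 625 ≡ 248
σ^8 ≡ 248^2 = 61504 ≡ 53
σ^16 ≡ 53^2 = 2809 ≡ 170
σ^32 ≡ 170^2 = 28900 ≡ 248
σ^64 ≡ 248^2 = 61504 ≡ 53
σ^128 ≡ 53^2 = 2809 ≡ 170
145 = 128 + 16 + 1, so σ^145 ≡ 170·170·343 ≡ 239 (mod 377)

239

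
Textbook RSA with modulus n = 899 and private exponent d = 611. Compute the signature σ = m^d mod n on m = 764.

69

m^2 ≡ 764^2 = 583696 ≡ 245
m^4 ≡ 245^2 = 60025 ≡ 691
m^8 ≡ 691^2 = 477481 ≡ 112
m^16 ≡ 112^2 = 12544 ≡ 857
m^32 ≡ 857^2 = 734449 ≡ 865
m^64 ≡ 865^2 = 748225 ≡ 257
m^128 ≡ 257^2 = 66049 ≡ 422
m^256 ≡ 422^2 = 178084 ≡ 82
m^512 ≡ 82^2 = 6724 ≡ 431
611 = 512 + 64 + 32 + 2 + 1, so m^611 ≡ 431·257·865·245·764 ≡ 69 (mod 899)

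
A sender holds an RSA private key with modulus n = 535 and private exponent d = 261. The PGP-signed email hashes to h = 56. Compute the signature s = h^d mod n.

276

h^2 ≡ 56^2 = 3136 ≡ 461
h^4 ≡ 461^2 = 212521 ≡ 126
h^8 ≡ 126^2 = 15876 ≡ 361
h^16 ≡ 361^2 = 130321 ≡ 316
h^32 ≡ 316^2 = 99856 ≡ 346
h^64 ≡ 346^2 = 119716 ≡ 411
h^128 ≡ 411^2 = 168921 ≡ 396
h^256 ≡ 396^2 = 156816 ≡ 61
261 = 256 + 4 + 1, so h^261 ≡ 61·126·56 ≡ 276 (mod 535)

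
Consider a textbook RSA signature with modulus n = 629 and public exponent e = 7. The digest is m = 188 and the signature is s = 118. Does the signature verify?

Squares mod 629: s^1≡118, s^2≡86, s^4≡477
7 = 4 + 2 + 1, so s^7 ≡ 477·86·118 ≡ 441 (mod 629)
The recovered value 441 does not match the digest 188.

does not verify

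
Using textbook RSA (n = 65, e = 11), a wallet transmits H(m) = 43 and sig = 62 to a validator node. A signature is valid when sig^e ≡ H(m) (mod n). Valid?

sig^2 ≡ 62^2 = 3844 ≡ 9
sig^4 ≡ 9^2 = 81 ≡ 16
sig^8 ≡ 16^2 = 256 ≡ 61
11 = 8 + 2 + 1, so sig^11 ≡ 61·9·62 ≡ 43 (mod 65)
sig^11 mod 65 = 43 matches H(m).

yes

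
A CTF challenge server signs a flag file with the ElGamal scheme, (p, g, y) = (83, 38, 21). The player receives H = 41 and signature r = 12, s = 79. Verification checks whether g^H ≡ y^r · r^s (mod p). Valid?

yes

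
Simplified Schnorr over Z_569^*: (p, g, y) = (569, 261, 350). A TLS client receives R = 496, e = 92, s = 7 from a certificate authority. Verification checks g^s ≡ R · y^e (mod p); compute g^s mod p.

206

261^2 = 68121 ≡ 410
261^4 ≡ 410^2 = 168100 ≡ 245
7 = 4 + 2 + 1, so 261^7 ≡ 245·410·261 ≡ 206 (mod 569)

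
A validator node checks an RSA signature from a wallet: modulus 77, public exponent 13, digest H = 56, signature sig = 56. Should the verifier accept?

accept

sig^2 ≡ 56^2 = 3136 ≡ 56
sig^4 ≡ 56^2 = 3136 ≡ 56
sig^8 ≡ 56^2 = 3136 ≡ 56
13 = 8 + 4 + 1, so sig^13 ≡ 56·56·56 ≡ 56 (mod 77)
56 = H, so the signature checks out.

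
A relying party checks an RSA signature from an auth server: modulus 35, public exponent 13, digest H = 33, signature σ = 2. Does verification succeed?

fails

σ^13 mod 35 = 2
2 ≠ 33, so verification fails.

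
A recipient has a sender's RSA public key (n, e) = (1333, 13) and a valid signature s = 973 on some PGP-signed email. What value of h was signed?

1040

s^2 ≡ 973^2 = 946729 ≡ 299
s^4 ≡ 299^2 = 89401 ≡ 90
s^8 ≡ 90^2 = 8100 ≡ 102
13 = 8 + 4 + 1, so s^13 ≡ 102·90·973 ≡ 1040 (mod 1333)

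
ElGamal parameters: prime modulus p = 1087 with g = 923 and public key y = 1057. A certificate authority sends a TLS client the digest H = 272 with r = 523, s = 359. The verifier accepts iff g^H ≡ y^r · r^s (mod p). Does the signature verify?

verifies

Left side g^H mod p:
Squares mod 1087: 923^1≡923, 923^2≡808, 923^4≡664, 923^8≡661, 923^16≡1034, 923^32≡635, 923^64≡1035, 923^128≡530, 923^256≡454
272 = 256 + 16, so 923^272 ≡ 454·1034 ≡ 939 (mod 1087)
Right side y^r · r^s mod p:
Squares mod 1087: 1057^1≡1057, 1057^2≡900, 1057^4≡185, 1057^8≡528, 1057^16≡512, 1057^32≡177, 1057^64≡893, 1057^128≡678, 1057^256≡970, 1057^512≡645
523 = 512 + 8 + 2 + 1, so 1057^523 ≡ 645·528·900·1057 ≡ 1051 (mod 1087)
Squares mod 1087: 523^1≡523, 523^2≡692, 523^4≡584, 523^8≡825, 523^16≡163, 523^32≡481, 523^64≡917, 523^128≡638, 523^256≡506
359 = 256 + 64 + 32 + 4 + 2 + 1, so 523^359 ≡ 506·917·481·584·692·523 ≡ 608 (mod 1087)
1051·608 = 639008 ≡ 939 (mod 1087)
939 ≡ 939 (mod 1087), so the signature is genuine.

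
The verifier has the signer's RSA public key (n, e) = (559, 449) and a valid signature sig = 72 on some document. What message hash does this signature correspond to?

sig^2 ≡ 72^2 = 5184 ≡ 153
sig^4 ≡ 153^2 = 23409 ≡ 490
sig^8 ≡ 490^2 = 240100 ≡ 289
sig^16 ≡ 289^2 = 83521 ≡ 230
sig^32 ≡ 230^2 = 52900 ≡ 354
sig^64 ≡ 354^2 = 125316 ≡ 100
sig^128 ≡ 100^2 = 10000 ≡ 497
sig^256 ≡ 497^2 = 247009 ≡ 490
449 = 256 + 128 + 64 + 1, so sig^449 ≡ 490·497·100·72 ≡ 141 (mod 559)

141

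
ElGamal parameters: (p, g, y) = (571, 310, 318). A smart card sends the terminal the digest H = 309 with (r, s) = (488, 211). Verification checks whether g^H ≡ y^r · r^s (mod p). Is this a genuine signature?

Left side g^H mod p:
Squares mod 571: 310^1≡310, 310^2≡172, 310^4≡463, 310^8≡244, 310^16≡152, 310^32≡264, 310^64≡34, 310^128≡14, 310^256≡196
309 = 256 + 32 + 16 + 4 + 1, so 310^309 ≡ 196·264·152·463·310 ≡ 27 (mod 571)
Right side y^r · r^s mod p:
Squares mod 571: 318^1≡318, 318^2≡57, 318^4≡394, 318^8≡495, 318^16≡66, 318^32≡359, 318^64≡406, 318^128≡388, 318^256≡371
488 = 256 + 128 + 64 + 32 + 8, so 318^488 ≡ 371·388·406·359·495 ≡ 237 (mod 571)
Squares mod 571: 488^1≡488, 488^2≡37, 488^4≡227, 488^8≡139, 488^16≡478, 488^32≡84, 488^64≡204, 488^128≡504
211 = 128 + 64 + 16 + 2 + 1, so 488^211 ≡ 504·204·478·37·488 ≡ 282 (mod 571)
237·282 = 66834 ≡ 27 (mod 571)
27 ≡ 27 (mod 571), so the signature is genuine.

genuine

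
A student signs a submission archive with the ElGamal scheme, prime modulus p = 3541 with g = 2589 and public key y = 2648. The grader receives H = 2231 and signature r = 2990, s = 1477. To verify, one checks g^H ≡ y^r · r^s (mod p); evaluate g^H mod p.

1275

2589^2231 mod 3541 = 1275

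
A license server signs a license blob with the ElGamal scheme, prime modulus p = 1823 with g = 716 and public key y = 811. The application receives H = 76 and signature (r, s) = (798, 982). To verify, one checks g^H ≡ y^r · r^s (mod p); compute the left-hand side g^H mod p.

1180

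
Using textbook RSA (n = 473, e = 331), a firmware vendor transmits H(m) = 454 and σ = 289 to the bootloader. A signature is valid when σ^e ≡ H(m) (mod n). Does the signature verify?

verifies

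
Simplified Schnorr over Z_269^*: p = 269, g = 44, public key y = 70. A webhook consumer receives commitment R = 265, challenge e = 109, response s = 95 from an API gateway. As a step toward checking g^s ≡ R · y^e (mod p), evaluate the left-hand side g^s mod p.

57

Squares mod 269: 44^1≡44, 44^2≡53, 44^4≡119, 44^8≡173, 44^16≡70, 44^32≡58, 44^64≡136
95 = 64 + 16 + 8 + 4 + 2 + 1, so 44^95 ≡ 136·70·173·119·53·44 ≡ 57 (mod 269)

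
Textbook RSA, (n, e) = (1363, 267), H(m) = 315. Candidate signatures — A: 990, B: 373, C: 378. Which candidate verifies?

Candidate A: Squares mod 1363: 990^1≡990, 990^2≡103, 990^4≡1068, 990^8≡1156, 990^16≡596, 990^32≡836, 990^64≡1040, 990^128≡741, 990^256≡1155; 267 = 256 + 8 + 2 + 1, so 990^267 ≡ 1155·1156·103·990 ≡ 1048 (mod 1363)
Candidate B: Squares mod 1363: 373^1≡373, 373^2≡103, 373^4≡1068, 373^8≡1156, 373^16≡596, 373^32≡836, 373^64≡1040, 373^128≡741, 373^256≡1155; 267 = 256 + 8 + 2 + 1, so 373^267 ≡ 1155·1156·103·373 ≡ 315 (mod 1363)
  → matches H(m) = 315
Candidate C: Squares mod 1363: 378^1≡378, 378^2≡1132, 378^4≡204, 378^8≡726, 378^16≡958, 378^32≡465, 378^64≡871, 378^128≡813, 378^256≡1277; 267 = 256 + 8 + 2 + 1, so 378^267 ≡ 1277·726·1132·378 ≡ 639 (mod 1363)

B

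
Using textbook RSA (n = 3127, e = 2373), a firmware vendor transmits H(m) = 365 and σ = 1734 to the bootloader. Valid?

no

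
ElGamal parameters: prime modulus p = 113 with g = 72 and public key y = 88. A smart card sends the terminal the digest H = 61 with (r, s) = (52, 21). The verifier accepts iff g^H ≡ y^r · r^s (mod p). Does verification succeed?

Left side g^H mod p:
72^2 = 5184 ≡ 99
72^4 ≡ 99^2 = 9801 ≡ 83
72^8 ≡ 83^2 = 6889 ≡ 109
72^16 ≡ 109^2 = 11881 ≡ 16
72^32 ≡ 16^2 = 256 ≡ 30
61 = 32 + 16 + 8 + 4 + 1, so 72^61 ≡ 30·16·109·83·72 ≡ 100 (mod 113)
Right side y^r · r^s mod p:
88^2 = 7744 ≡ 60
88^4 ≡ 60^2 = 3600 ≡ 97
88^8 ≡ 97^2 = 9409 ≡ 30
88^16 ≡ 30^2 = 900 ≡ 109
88^32 ≡ 109^2 = 11881 ≡ 16
52 = 32 + 16 + 4, so 88^52 ≡ 16·109·97 ≡ 7 (mod 113)
52^2 = 2704 ≡ 105
52^4 ≡ 105^2 = 11025 ≡ 64
52^8 ≡ 64^2 = 4096 ≡ 28
52^16 ≡ 28^2 = 784 ≡ 106
21 = 16 + 4 + 1, so 52^21 ≡ 106·64·52 ≡ 95 (mod 113)
7·95 = 665 ≡ 100 (mod 113)
100 ≡ 100 (mod 113), so the signature is genuine.

passes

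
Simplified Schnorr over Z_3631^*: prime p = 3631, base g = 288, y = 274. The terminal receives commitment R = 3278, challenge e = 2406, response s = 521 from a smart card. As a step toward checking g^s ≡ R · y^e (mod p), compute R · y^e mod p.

274^2 = 75076 ≡ 2456
274^4 ≡ 2456^2 = 6031936 ≡ 845
274^8 ≡ 845^2 = 714025 ≡ 2349
274^16 ≡ 2349^2 = 5517801 ≡ 2312
274^32 ≡ 2312^2 = 5345344 ≡ 512
274^64 ≡ 512^2 = 262144 ≡ 712
274^128 ≡ 712^2 = 506944 ≡ 2235
274^256 ≡ 2235^2 = 4995225 ≡ 2600
274^512 ≡ 2600^2 = 6760000 ≡ 2709
274^1024 ≡ 2709^2 = 7338681 ≡ 430
274^2048 ≡ 430^2 = 184900 ≡ 3350
2406 = 2048 + 256 + 64 + 32 + 4 + 2, so 274^2406 ≡ 3350·2600·712·512·845·2456 ≡ 1559 (mod 3631)
R · y^e ≡ 3278·1559 = 5110402 ≡ 1585 (mod 3631)

1585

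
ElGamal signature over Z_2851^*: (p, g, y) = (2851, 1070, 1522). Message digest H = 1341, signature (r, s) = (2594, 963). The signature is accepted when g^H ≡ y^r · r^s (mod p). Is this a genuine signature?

forged

Left side g^H mod p:
1070^1341 mod 2851 = 382
Right side y^r · r^s mod p:
1522^2594 mod 2851 = 2230
2594^963 mod 2851 = 2396
2230·2396 = 5343080 ≡ 306 (mod 2851)
382 ≠ 306, so verification fails.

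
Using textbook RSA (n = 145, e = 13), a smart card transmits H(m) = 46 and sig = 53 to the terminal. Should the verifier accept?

Squares mod 145: sig^1≡53, sig^2≡54, sig^4≡16, sig^8≡111
13 = 8 + 4 + 1, so sig^13 ≡ 111·16·53 ≡ 23 (mod 145)
The recovered value 23 does not match the digest 46.

reject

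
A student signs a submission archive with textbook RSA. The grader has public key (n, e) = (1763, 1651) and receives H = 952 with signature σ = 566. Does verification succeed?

σ^2 ≡ 566^2 = 320356 ≡ 1253
σ^4 ≡ 1253^2 = 1570009 ≡ 939
σ^8 ≡ 939^2 = 881721 ≡ 221
σ^16 ≡ 221^2 = 48841 ≡ 1240
σ^32 ≡ 1240^2 = 1537600 ≡ 264
σ^64 ≡ 264^2 = 69696 ≡ 939
σ^128 ≡ 939^2 = 881721 ≡ 221
σ^256 ≡ 221^2 = 48841 ≡ 1240
σ^512 ≡ 1240^2 = 1537600 ≡ 264
σ^1024 ≡ 264^2 = 69696 ≡ 939
1651 = 1024 + 512 + 64 + 32 + 16 + 2 + 1, so σ^1651 ≡ 939·264·939·264·1240·1253·566 ≡ 910 (mod 1763)
σ^1651 mod 1763 = 910, but H = 952.

fails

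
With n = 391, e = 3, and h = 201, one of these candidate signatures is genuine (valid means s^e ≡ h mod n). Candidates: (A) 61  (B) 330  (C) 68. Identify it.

A

Candidate A: 61^3 mod 391 = 201
  → matches h = 201
Candidate B: 330^3 mod 391 = 190
Candidate C: 68^3 mod 391 = 68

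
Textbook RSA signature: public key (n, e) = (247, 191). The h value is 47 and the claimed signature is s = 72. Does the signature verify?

s^2 ≡ 72^2 = 5184 ≡ 244
s^4 ≡ 244^2 = 59536 ≡ 9
s^8 ≡ 9^2 = 81
s^16 ≡ 81^2 = 6561 ≡ 139
s^32 ≡ 139^2 = 19321 ≡ 55
s^64 ≡ 55^2 = 3025 ≡ 61
s^128 ≡ 61^2 = 3721 ≡ 16
191 = 128 + 32 + 16 + 8 + 4 + 2 + 1, so s^191 ≡ 16·55·139·81·9·244·72 ≡ 41 (mod 247)
41 ≠ 47, so verification fails.

does not verify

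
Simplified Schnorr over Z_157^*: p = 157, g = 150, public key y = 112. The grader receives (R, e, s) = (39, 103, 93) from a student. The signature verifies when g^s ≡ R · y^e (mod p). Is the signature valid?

g^s mod p:
Squares mod 157: 150^1≡150, 150^2≡49, 150^4≡46, 150^8≡75, 150^16≡130, 150^32≡101, 150^64≡153
93 = 64 + 16 + 8 + 4 + 1, so 150^93 ≡ 153·130·75·46·150 ≡ 41 (mod 157)
R · y^e mod p:
Squares mod 157: 112^1≡112, 112^2≡141, 112^4≡99, 112^8≡67, 112^16≡93, 112^32≡14, 112^64≡39
103 = 64 + 32 + 4 + 2 + 1, so 112^103 ≡ 39·14·99·141·112 ≡ 150 (mod 157)
39·150 = 5850 ≡ 41 (mod 157)
41 ≡ 41 (mod 157); signature holds.

valid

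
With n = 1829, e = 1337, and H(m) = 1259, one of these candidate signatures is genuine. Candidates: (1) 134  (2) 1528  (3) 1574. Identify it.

2

Candidate 1: Squares mod 1829: 134^1≡134, 134^2≡1495, 134^4≡1816, 134^8≡169, 134^16≡1126, 134^32≡379, 134^64≡979, 134^128≡45, 134^256≡196, 134^512≡7, 134^1024≡49; 1337 = 1024 + 256 + 32 + 16 + 8 + 1, so 134^1337 ≡ 49·196·379·1126·169·134 ≡ 379 (mod 1829)
Candidate 2: Squares mod 1829: 1528^1≡1528, 1528^2≡980, 1528^4≡175, 1528^8≡1361, 1528^16≡1373, 1528^32≡1259, 1528^64≡1167, 1528^128≡1113, 1528^256≡536, 1528^512≡143, 1528^1024≡330; 1337 = 1024 + 256 + 32 + 16 + 8 + 1, so 1528^1337 ≡ 330·536·1259·1373·1361·1528 ≡ 1259 (mod 1829)
  → matches H(m) = 1259
Candidate 3: Squares mod 1829: 1574^1≡1574, 1574^2≡1010, 1574^4≡1347, 1574^8≡41, 1574^16≡1681, 1574^32≡1785, 1574^64≡107, 1574^128≡475, 1574^256≡658, 1574^512≡1320, 1574^1024≡1192; 1337 = 1024 + 256 + 32 + 16 + 8 + 1, so 1574^1337 ≡ 1192·658·1785·1681·41·1574 ≡ 44 (mod 1829)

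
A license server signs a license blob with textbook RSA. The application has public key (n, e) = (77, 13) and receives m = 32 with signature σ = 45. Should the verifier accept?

reject

Squares mod 77: σ^1≡45, σ^2≡23, σ^4≡67, σ^8≡23
13 = 8 + 4 + 1, so σ^13 ≡ 23·67·45 ≡ 45 (mod 77)
The recovered value 45 does not match the digest 32.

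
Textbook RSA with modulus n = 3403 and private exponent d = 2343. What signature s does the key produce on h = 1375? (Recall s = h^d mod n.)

2390

h^2 ≡ 1375^2 = 1890625 ≡ 1960
h^4 ≡ 1960^2 = 3841600 ≡ 3016
h^8 ≡ 3016^2 = 9096256 ≡ 37
h^16 ≡ 37^2 = 1369
h^32 ≡ 1369^2 = 1874161 ≡ 2511
h^64 ≡ 2511^2 = 6305121 ≡ 2765
h^128 ≡ 2765^2 = 7645225 ≡ 2087
h^256 ≡ 2087^2 = 4355569 ≡ 3132
h^512 ≡ 3132^2 = 9809424 ≡ 1978
h^1024 ≡ 1978^2 = 3912484 ≡ 2437
h^2048 ≡ 2437^2 = 5938969 ≡ 734
2343 = 2048 + 256 + 32 + 4 + 2 + 1, so h^2343 ≡ 734·3132·2511·3016·1960·1375 ≡ 2390 (mod 3403)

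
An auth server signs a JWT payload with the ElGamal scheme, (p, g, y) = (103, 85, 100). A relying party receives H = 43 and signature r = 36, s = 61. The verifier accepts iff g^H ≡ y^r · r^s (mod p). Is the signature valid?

Left side g^H mod p:
Squares mod 103: 85^1≡85, 85^2≡15, 85^4≡19, 85^8≡52, 85^16≡26, 85^32≡58
43 = 32 + 8 + 2 + 1, so 85^43 ≡ 58·52·15·85 ≡ 101 (mod 103)
Right side y^r · r^s mod p:
Squares mod 103: 100^1≡100, 100^2≡9, 100^4≡81, 100^8≡72, 100^16≡34, 100^32≡23
36 = 32 + 4, so 100^36 ≡ 23·81 ≡ 9 (mod 103)
Squares mod 103: 36^1≡36, 36^2≡60, 36^4≡98, 36^8≡25, 36^16≡7, 36^32≡49
61 = 32 + 16 + 8 + 4 + 1, so 36^61 ≡ 49·7·25·98·36 ≡ 58 (mod 103)
9·58 = 522 ≡ 7 (mod 103)
101 ≠ 7, so verification fails.

invalid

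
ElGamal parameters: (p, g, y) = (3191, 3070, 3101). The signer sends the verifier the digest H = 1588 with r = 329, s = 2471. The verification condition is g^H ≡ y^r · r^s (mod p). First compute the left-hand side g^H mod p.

144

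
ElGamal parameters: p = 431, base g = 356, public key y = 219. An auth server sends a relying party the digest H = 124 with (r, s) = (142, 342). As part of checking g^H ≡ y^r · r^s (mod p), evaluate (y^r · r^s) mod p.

212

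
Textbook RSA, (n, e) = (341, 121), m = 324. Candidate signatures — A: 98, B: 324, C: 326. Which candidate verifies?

B

Candidate A: Squares mod 341: 98^1≡98, 98^2≡56, 98^4≡67, 98^8≡56, 98^16≡67, 98^32≡56, 98^64≡67; 121 = 64 + 32 + 16 + 8 + 1, so 98^121 ≡ 67·56·67·56·98 ≡ 98 (mod 341)
Candidate B: Squares mod 341: 324^1≡324, 324^2≡289, 324^4≡317, 324^8≡235, 324^16≡324, 324^32≡289, 324^64≡317; 121 = 64 + 32 + 16 + 8 + 1, so 324^121 ≡ 317·289·324·235·324 ≡ 324 (mod 341)
  → matches m = 324
Candidate C: Squares mod 341: 326^1≡326, 326^2≡225, 326^4≡157, 326^8≡97, 326^16≡202, 326^32≡225, 326^64≡157; 121 = 64 + 32 + 16 + 8 + 1, so 326^121 ≡ 157·225·202·97·326 ≡ 326 (mod 341)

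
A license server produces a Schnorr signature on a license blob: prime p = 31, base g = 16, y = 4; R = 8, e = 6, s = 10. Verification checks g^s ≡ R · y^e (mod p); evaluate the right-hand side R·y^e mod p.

1

Squares mod 31: 4^1≡4, 4^2≡16, 4^4≡8
6 = 4 + 2, so 4^6 ≡ 8·16 ≡ 4 (mod 31)
R · y^e ≡ 8·4 = 32 ≡ 1 (mod 31)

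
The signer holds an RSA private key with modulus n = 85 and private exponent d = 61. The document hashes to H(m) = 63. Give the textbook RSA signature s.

48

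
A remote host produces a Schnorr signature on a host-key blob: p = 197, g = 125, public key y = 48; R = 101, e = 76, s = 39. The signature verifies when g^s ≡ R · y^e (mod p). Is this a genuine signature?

forged

g^s mod p:
125^2 = 15625 ≡ 62
125^4 ≡ 62^2 = 3844 ≡ 101
125^8 ≡ 101^2 = 10201 ≡ 154
125^16 ≡ 154^2 = 23716 ≡ 76
125^32 ≡ 76^2 = 5776 ≡ 63
39 = 32 + 4 + 2 + 1, so 125^39 ≡ 63·101·62·125 ≡ 13 (mod 197)
R · y^e mod p:
48^2 = 2304 ≡ 137
48^4 ≡ 137^2 = 18769 ≡ 54
48^8 ≡ 54^2 = 2916 ≡ 158
48^16 ≡ 158^2 = 24964 ≡ 142
48^32 ≡ 142^2 = 20164 ≡ 70
48^64 ≡ 70^2 = 4900 ≡ 172
76 = 64 + 8 + 4, so 48^76 ≡ 172·158·54 ≡ 51 (mod 197)
101·51 = 5151 ≡ 29 (mod 197)
13 ≠ 29; the check fails.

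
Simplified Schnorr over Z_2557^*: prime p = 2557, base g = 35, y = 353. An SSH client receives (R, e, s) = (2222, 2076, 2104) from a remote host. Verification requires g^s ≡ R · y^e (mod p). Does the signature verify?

g^s mod p:
35^2 = 1225
35^4 ≡ 1225^2 = 1500625 ≡ 2223
35^8 ≡ 2223^2 = 4941729 ≡ 1605
35^16 ≡ 1605^2 = 2576025 ≡ 1126
35^32 ≡ 1126^2 = 1267876 ≡ 2161
35^64 ≡ 2161^2 = 4669921 ≡ 839
35^128 ≡ 839^2 = 703921 ≡ 746
35^256 ≡ 746^2 = 556516 ≡ 1647
35^512 ≡ 1647^2 = 2712609 ≡ 2189
35^1024 ≡ 2189^2 = 4791721 ≡ 2460
35^2048 ≡ 2460^2 = 6051600 ≡ 1738
2104 = 2048 + 32 + 16 + 8, so 35^2104 ≡ 1738·2161·1126·1605 ≡ 891 (mod 2557)
R · y^e mod p:
353^2 = 124609 ≡ 1873
353^4 ≡ 1873^2 = 3508129 ≡ 2482
353^8 ≡ 2482^2 = 6160324 ≡ 511
353^16 ≡ 511^2 = 261121 ≡ 307
353^32 ≡ 307^2 = 94249 ≡ 2197
353^64 ≡ 2197^2 = 4826809 ≡ 1750
353^128 ≡ 1750^2 = 3062500 ≡ 1771
353^256 ≡ 1771^2 = 3136441 ≡ 1559
353^512 ≡ 1559^2 = 2430481 ≡ 1331
353^1024 ≡ 1331^2 = 1771561 ≡ 2117
353^2048 ≡ 2117^2 = 4481689 ≡ 1825
2076 = 2048 + 16 + 8 + 4, so 353^2076 ≡ 1825·307·511·2482 ≡ 1089 (mod 2557)
2222·1089 = 2419758 ≡ 836 (mod 2557)
891 ≠ 836; the check fails.

does not verify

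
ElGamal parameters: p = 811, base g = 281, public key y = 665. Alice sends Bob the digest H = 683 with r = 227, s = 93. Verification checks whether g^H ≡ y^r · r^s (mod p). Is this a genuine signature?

genuine

Left side g^H mod p:
Squares mod 811: 281^1≡281, 281^2≡294, 281^4≡470, 281^8≡308, 281^16≡788, 281^32≡529, 281^64≡46, 281^128≡494, 281^256≡736, 281^512≡759
683 = 512 + 128 + 32 + 8 + 2 + 1, so 281^683 ≡ 759·494·529·308·294·281 ≡ 301 (mod 811)
Right side y^r · r^s mod p:
Squares mod 811: 665^1≡665, 665^2≡230, 665^4≡185, 665^8≡163, 665^16≡617, 665^32≡330, 665^64≡226, 665^128≡794
227 = 128 + 64 + 32 + 2 + 1, so 665^227 ≡ 794·226·330·230·665 ≡ 255 (mod 811)
Squares mod 811: 227^1≡227, 227^2≡436, 227^4≡322, 227^8≡687, 227^16≡778, 227^32≡278, 227^64≡239
93 = 64 + 16 + 8 + 4 + 1, so 227^93 ≡ 239·778·687·322·227 ≡ 809 (mod 811)
255·809 = 206295 ≡ 301 (mod 811)
301 ≡ 301 (mod 811), so the signature is genuine.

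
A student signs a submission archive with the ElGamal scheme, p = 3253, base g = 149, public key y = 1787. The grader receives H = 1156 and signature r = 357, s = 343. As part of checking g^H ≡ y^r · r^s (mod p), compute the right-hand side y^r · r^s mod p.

3134

1787^2 = 3193369 ≡ 2176
1787^4 ≡ 2176^2 = 4734976 ≡ 1861
1787^8 ≡ 1861^2 = 3463321 ≡ 2129
1787^16 ≡ 2129^2 = 4532641 ≡ 1212
1787^32 ≡ 1212^2 = 1468944 ≡ 1841
1787^64 ≡ 1841^2 = 3389281 ≡ 2908
1787^128 ≡ 2908^2 = 8456464 ≡ 1917
1787^256 ≡ 1917^2 = 3674889 ≡ 2252
357 = 256 + 64 + 32 + 4 + 1, so 1787^357 ≡ 2252·2908·1841·1861·1787 ≡ 553 (mod 3253)
357^2 = 127449 ≡ 582
357^4 ≡ 582^2 = 338724 ≡ 412
357^8 ≡ 412^2 = 169744 ≡ 588
357^16 ≡ 588^2 = 345744 ≡ 926
357^32 ≡ 926^2 = 857476 ≡ 1937
357^64 ≡ 1937^2 = 3751969 ≡ 1260
357^128 ≡ 1260^2 = 1587600 ≡ 136
357^256 ≡ 136^2 = 18496 ≡ 2231
343 = 256 + 64 + 16 + 4 + 2 + 1, so 357^343 ≡ 2231·1260·926·412·582·357 ≡ 2141 (mod 3253)
y^r · r^s ≡ 553·2141 = 1183973 ≡ 3134 (mod 3253)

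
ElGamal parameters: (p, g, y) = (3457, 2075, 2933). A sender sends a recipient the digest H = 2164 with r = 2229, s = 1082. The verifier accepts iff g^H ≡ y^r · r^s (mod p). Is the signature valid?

invalid

Left side g^H mod p:
2075^2164 mod 3457 = 800
Right side y^r · r^s mod p:
2933^2229 mod 3457 = 2917
2229^1082 mod 3457 = 1588
2917·1588 = 4632196 ≡ 3273 (mod 3457)
800 ≠ 3273, so verification fails.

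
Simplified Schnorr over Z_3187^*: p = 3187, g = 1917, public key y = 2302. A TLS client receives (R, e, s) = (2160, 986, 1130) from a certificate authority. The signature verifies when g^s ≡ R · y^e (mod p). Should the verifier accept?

g^s mod p:
Squares mod 3187: 1917^1≡1917, 1917^2≡278, 1917^4≡796, 1917^8≡2590, 1917^16≡2652, 1917^32≡2582, 1917^64≡2707, 1917^128≡936, 1917^256≡2858, 1917^512≡3070, 1917^1024≡941
1130 = 1024 + 64 + 32 + 8 + 2, so 1917^1130 ≡ 941·2707·2582·2590·278 ≡ 1103 (mod 3187)
R · y^e mod p:
Squares mod 3187: 2302^1≡2302, 2302^2≡2410, 2302^4≡1386, 2302^8≡2422, 2302^16≡2004, 2302^32≡396, 2302^64≡653, 2302^128≡2538, 2302^256≡517, 2302^512≡2768
986 = 512 + 256 + 128 + 64 + 16 + 8 + 2, so 2302^986 ≡ 2768·517·2538·653·2004·2422·2410 ≡ 843 (mod 3187)
2160·843 = 1820880 ≡ 1103 (mod 3187)
1103 ≡ 1103 (mod 3187); signature holds.

accept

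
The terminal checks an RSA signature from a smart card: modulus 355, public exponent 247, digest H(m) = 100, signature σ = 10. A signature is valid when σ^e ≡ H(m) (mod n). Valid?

σ^2 ≡ 10^2 = 100
σ^4 ≡ 100^2 = 10000 ≡ 60
σ^8 ≡ 60^2 = 3600 ≡ 50
σ^16 ≡ 50^2 = 2500 ≡ 15
σ^32 ≡ 15^2 = 225
σ^64 ≡ 225^2 = 50625 ≡ 215
σ^128 ≡ 215^2 = 46225 ≡ 75
247 = 128 + 64 + 32 + 16 + 4 + 2 + 1, so σ^247 ≡ 75·215·225·15·60·100·10 ≡ 100 (mod 355)
σ^247 mod 355 = 100 matches H(m).

yes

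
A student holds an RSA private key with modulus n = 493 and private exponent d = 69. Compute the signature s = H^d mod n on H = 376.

202

Squares mod 493: H^1≡376, H^2≡378, H^4≡407, H^8≡1, H^16≡1, H^32≡1, H^64≡1
69 = 64 + 4 + 1, so H^69 ≡ 1·407·376 ≡ 202 (mod 493)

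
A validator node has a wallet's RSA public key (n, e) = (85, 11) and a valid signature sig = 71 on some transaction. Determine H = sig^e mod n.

41

sig^2 ≡ 71^2 = 5041 ≡ 26
sig^4 ≡ 26^2 = 676 ≡ 81
sig^8 ≡ 81^2 = 6561 ≡ 16
11 = 8 + 2 + 1, so sig^11 ≡ 16·26·71 ≡ 41 (mod 85)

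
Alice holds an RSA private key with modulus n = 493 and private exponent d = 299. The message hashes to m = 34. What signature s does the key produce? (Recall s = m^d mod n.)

m^2 ≡ 34^2 = 1156 ≡ 170
m^4 ≡ 170^2 = 28900 ≡ 306
m^8 ≡ 306^2 = 93636 ≡ 459
m^16 ≡ 459^2 = 210681 ≡ 170
m^32 ≡ 170^2 = 28900 ≡ 306
m^64 ≡ 306^2 = 93636 ≡ 459
m^128 ≡ 459^2 = 210681 ≡ 170
m^256 ≡ 170^2 = 28900 ≡ 306
299 = 256 + 32 + 8 + 2 + 1, so m^299 ≡ 306·306·459·170·34 ≡ 51 (mod 493)

51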